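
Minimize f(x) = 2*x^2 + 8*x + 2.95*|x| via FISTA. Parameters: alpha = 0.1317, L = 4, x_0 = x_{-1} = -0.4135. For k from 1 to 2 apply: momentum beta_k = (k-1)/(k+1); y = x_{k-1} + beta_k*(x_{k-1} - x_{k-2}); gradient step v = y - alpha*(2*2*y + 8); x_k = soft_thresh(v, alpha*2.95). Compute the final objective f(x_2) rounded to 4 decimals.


FISTA on f(x) = 2*x^2 + 8*x + 2.95*|x|
L = 4, alpha = 0.1317
Iteration 1: beta = 0.0, y = -0.4135 + 0.0*(-0.4135 + 0.4135) = -0.4135
  grad(y) = 6.346, v = y - alpha*grad = -1.2493
  prox(v) = soft_thresh(-1.2493, 0.3885) = -0.8608
Iteration 2: beta = 0.3333, y = -0.8608 + 0.3333*(-0.8608 + 0.4135) = -1.0098
  grad(y) = 3.9606, v = y - alpha*grad = -1.5315
  prox(v) = soft_thresh(-1.5315, 0.3885) = -1.1429
f(x_2) = 2*(-1.1429)^2 + 8*(-1.1429) + 2.95*|-1.1429| = -3.1592


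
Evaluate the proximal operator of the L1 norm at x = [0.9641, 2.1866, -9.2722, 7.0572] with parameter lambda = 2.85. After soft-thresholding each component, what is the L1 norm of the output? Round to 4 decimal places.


Soft-thresholding with lambda = 2.85:
prox(0.9641) = sign(0.9641)*max(|0.9641| - 2.85, 0) = 0.0
prox(2.1866) = sign(2.1866)*max(|2.1866| - 2.85, 0) = 0.0
prox(-9.2722) = sign(-9.2722)*max(|-9.2722| - 2.85, 0) = -6.4222
prox(7.0572) = sign(7.0572)*max(|7.0572| - 2.85, 0) = 4.2072
prox(x) = [0.0, 0.0, -6.4222, 4.2072]
||prox(x)||_1 = 0.0 + 0.0 + 6.4222 + 4.2072 = 10.6294


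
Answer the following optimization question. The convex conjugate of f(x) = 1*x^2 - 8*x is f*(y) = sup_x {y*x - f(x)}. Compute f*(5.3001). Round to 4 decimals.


f*(y) = sup_x {y*x - a*x^2 - b*x} = sup_x {(y-b)*x - a*x^2}
FOC: (y - b) - 2a*x = 0 => x* = (y - b)/(2a)
x* = (5.3001 + 8)/(2*1) = 6.6501
f*(5.3001) = (y-b)^2/(4a) = (5.3001 + 8)^2/(4*1)
= 176.8927/4 = 44.2232


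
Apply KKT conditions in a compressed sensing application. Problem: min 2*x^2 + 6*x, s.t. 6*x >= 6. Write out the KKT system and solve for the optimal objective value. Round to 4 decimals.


Step 1: Try lambda = 0 (constraint inactive).
x_unc = -6/(2*2) = -1.5
Check: 6*-1.5 = -9.0 < 6 -- violated!
Step 2: Constraint must be active: 6*x = 6
x* = 6/6 = 1.0
lambda = (2*2*1.0 + 6)/6 = 1.6667
Step 3: Compute optimal value.
f(x*) = 2*1.0^2 + 6*1.0 = 8.0


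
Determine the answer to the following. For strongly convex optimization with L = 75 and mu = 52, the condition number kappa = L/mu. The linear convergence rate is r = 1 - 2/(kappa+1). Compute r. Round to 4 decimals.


Step 1: Compute the condition number.
kappa = L/mu = 75/52 = 1.4423
Step 2: Compute the convergence rate.
r = 1 - 2/(kappa + 1) = 1 - 2*mu/(L + mu) = (L - mu)/(L + mu) = 23/127 = 0.1811


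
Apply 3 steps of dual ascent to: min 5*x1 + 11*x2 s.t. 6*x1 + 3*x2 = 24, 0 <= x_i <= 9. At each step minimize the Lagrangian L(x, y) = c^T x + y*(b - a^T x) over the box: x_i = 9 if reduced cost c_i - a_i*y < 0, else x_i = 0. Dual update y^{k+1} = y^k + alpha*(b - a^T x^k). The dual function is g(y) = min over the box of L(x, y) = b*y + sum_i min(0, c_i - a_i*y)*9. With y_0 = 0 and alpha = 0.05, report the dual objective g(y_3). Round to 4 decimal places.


Dual ascent for LP: min 5*x1 + 11*x2, 6*x1 + 3*x2 = 24, 0 <= x_i <= 9
Step 1: y^k = 0.0, reduced costs: (5.0, 11.0)
  x^k = (0.0, 0.0), subgradient = b - a^T x = 24.0
  y^{k+1} = 0.0 + 0.05*24.0 = 1.2
Step 2: y^k = 1.2, reduced costs: (-2.2, 7.4)
  x^k = (9.0, 0.0), subgradient = b - a^T x = -30.0
  y^{k+1} = 1.2 + 0.05*-30.0 = -0.3
Step 3: y^k = -0.3, reduced costs: (6.8, 11.9)
  x^k = (0.0, 0.0), subgradient = b - a^T x = 24.0
  y^{k+1} = -0.3 + 0.05*24.0 = 0.9
Dual objective at y_3 = 0.9: reduced costs (-0.4, 8.3), box minimizer x = (9.0, 0.0)
g(y_3) = b*y + (c1 - a1*y)*x1 + (c2 - a2*y)*x2 = 24*0.9 + (-0.4)*9.0 + 8.3*0.0 = 21.6 - 3.6 + 0.0 = 18.0


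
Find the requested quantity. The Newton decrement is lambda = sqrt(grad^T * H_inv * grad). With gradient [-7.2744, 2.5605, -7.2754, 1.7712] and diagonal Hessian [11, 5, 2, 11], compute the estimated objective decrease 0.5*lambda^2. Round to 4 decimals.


Step 1: H is diagonal, so H^(-1) * g = [-0.6613, 0.5121, -3.6377, 0.161].
Step 2: g^T H^(-1) g = sum_i g_i^2 / H_ii
  = (-7.2744)^2/11 + (2.5605)^2/5 + (-7.2754)^2/2 + (1.7712)^2/11
  = 4.8106 + 1.3112 + 26.4657 + 0.2852 = 32.8728
Step 3: Objective decrease = 0.5 * g^T H^(-1) g = 16.4364


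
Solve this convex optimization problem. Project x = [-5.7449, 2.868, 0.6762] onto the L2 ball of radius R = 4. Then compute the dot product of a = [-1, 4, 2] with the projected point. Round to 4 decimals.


Step 1: Compute ||x|| (intermediates to 6 decimals).
||x|| = sqrt((-5.7449)^2 + 2.868^2 + 0.6762^2) = 6.456512
Step 2: Project.
Since ||x|| > R, scale = R/||x|| = 4/6.456512 = 0.61953, proj(x) = scale * x
proj(x) = [-3.559138, 1.776812, 0.418926]
Step 3: Dot product.
a^T * proj(x) = -1*(-3.559138) + 4*1.776812 + 2*0.418926 = 11.5042


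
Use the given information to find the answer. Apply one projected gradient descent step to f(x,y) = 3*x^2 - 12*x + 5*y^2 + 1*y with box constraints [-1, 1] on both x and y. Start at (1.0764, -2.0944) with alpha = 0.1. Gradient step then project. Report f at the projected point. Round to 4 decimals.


Step 1: Compute gradient at (1.0764, -2.0944).
grad_x = 2*3*1.0764 - 12 = -5.5416
grad_y = 2*5*-2.0944 + 1 = -19.944
Step 2: Gradient step.
x_raw = 1.0764 - 0.1*-5.5416 = 1.6306
y_raw = -2.0944 - 0.1*-19.944 = -0.1
Step 3: Project onto [-1, 1].
x_proj = clip(1.6306) = 1.0
y_proj = clip(-0.1) = -0.1
Step 4: Evaluate f.
f(1.0, -0.1) = -9.05


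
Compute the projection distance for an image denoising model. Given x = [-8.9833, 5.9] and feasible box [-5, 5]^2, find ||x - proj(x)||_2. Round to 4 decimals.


Project each component onto [-5, 5].
clip(-8.9833) = -5.0, clip(5.9) = 5.0
Projection = [-5.0, 5.0]
Squared diffs: [15.8667, 0.81]
Distance = sqrt(16.6767) = 4.0837


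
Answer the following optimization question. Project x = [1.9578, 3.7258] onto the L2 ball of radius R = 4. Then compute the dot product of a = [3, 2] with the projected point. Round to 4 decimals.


Step 1: Compute ||x|| (intermediates to 6 decimals).
||x|| = sqrt(1.9578^2 + 3.7258^2) = 4.208868
Step 2: Project.
Since ||x|| > R, scale = R/||x|| = 4/4.208868 = 0.950374, proj(x) = scale * x
proj(x) = [1.860642, 3.540903]
Step 3: Dot product.
a^T * proj(x) = 3*1.860642 + 2*3.540903 = 12.6637


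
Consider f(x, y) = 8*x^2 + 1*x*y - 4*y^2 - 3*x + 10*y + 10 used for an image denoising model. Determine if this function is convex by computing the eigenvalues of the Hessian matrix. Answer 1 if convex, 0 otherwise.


The Hessian of f(x,y) = 8*x^2 + 1*x*y - 4*y^2 - 3*x + 10*y + 10 is:
H = [[16, 1], [1, -8]]
Trace = 16 - 8 = 8
Determinant = 16*-8 - (1)^2 = -129
Discriminant = (8)^2 - 4*-129 = 580.0
Eigenvalues: lambda_1 = -8.0416, lambda_2 = 16.0416
The function is not convex.

0


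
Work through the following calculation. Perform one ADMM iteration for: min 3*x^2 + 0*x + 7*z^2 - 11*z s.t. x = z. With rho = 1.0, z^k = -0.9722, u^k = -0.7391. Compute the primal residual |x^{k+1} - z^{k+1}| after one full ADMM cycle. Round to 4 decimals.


ADMM iteration with rho = 1.0, z^k = -0.9722, u^k = -0.7391
Step 1: x-update.
Minimize 3*x^2 + 0*x + (1.0/2)*(x + 0.9722 - 0.7391)^2
FOC: (2*3 + 1.0)*x = 0 + 1.0*(-0.9722 + 0.7391)
x^{k+1} = -0.0333
Step 2: z-update.
Minimize 7*z^2 - 11*z + (1.0/2)*(-0.0333 - z - 0.7391)^2
FOC: (2*7 + 1.0)*z = 11 + 1.0*(-0.0333 - 0.7391)
z^{k+1} = 0.6818
Step 3: u-update.
u^{k+1} = -0.7391 - 0.0333 - 0.6818 = -1.4542
Step 4: Primal residual = |-0.0333 - 0.6818| = 0.7151


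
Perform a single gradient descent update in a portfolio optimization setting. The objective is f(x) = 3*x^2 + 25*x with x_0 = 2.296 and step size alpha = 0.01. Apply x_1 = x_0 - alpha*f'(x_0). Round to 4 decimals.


We compute the gradient at x_0 and apply the update.
f'(x) = 6*x + 25
f'(2.296) = 6*2.296 + 25 = 38.776
x_1 = 2.296 - 0.01*38.776 = 1.9082


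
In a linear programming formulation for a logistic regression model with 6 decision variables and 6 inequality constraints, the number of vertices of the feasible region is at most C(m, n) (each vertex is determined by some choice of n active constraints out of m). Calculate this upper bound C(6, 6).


Each vertex corresponds to some choice of n active constraints out of m, so the number of vertices is at most C(m, n) = m! / (n!(m-n)!).
m = 6, n = 6
Numerator: 6 * 5 * 4 * 3 * 2 * 1
Denominator: 6! = 720
C(6, 6) = 1


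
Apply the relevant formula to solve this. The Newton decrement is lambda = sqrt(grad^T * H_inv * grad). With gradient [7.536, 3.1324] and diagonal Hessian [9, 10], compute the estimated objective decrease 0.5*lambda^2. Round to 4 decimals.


Step 1: H is diagonal, so H^(-1) * g = [0.8373, 0.3132].
Step 2: g^T H^(-1) g = sum_i g_i^2 / H_ii
  = (7.536)^2/9 + (3.1324)^2/10
  = 6.3101 + 0.9812 = 7.2913
Step 3: Objective decrease = 0.5 * g^T H^(-1) g = 3.6457


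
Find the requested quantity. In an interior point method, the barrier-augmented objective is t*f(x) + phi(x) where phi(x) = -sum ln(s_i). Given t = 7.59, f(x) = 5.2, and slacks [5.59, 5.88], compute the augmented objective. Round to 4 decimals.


Step 1: Compute log-barrier.
ln values: [1.721, 1.7716]
phi = -(1.721 + 1.7716) = -3.4925
Step 2: Compute augmented objective.
t*f(x) = 7.59*5.2 = 39.468
Total = 39.468 - 3.4925 = 35.9755


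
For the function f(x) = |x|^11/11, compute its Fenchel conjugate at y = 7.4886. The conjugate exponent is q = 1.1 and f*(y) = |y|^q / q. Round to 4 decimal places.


The conjugate exponent q satisfies 1/p + 1/q = 1.
p = 11, so q = 11/(11 - 1) = 1.1
|y|^q = 7.4886^1.1 = 9.1588
f*(7.4886) = 9.1588 / 1.1 = 8.3262


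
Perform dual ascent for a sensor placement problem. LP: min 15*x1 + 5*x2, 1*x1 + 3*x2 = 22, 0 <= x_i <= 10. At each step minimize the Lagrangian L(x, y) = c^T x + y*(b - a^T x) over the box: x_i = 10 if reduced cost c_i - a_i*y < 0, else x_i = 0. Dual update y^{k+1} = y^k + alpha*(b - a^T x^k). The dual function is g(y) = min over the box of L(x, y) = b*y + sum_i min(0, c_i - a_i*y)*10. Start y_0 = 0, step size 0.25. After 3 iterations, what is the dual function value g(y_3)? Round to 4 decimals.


Dual ascent for LP: min 15*x1 + 5*x2, 1*x1 + 3*x2 = 22, 0 <= x_i <= 10
Step 1: y^k = 0.0, reduced costs: (15.0, 5.0)
  x^k = (0.0, 0.0), subgradient = b - a^T x = 22.0
  y^{k+1} = 0.0 + 0.25*22.0 = 5.5
Step 2: y^k = 5.5, reduced costs: (9.5, -11.5)
  x^k = (0.0, 10.0), subgradient = b - a^T x = -8.0
  y^{k+1} = 5.5 + 0.25*-8.0 = 3.5
Step 3: y^k = 3.5, reduced costs: (11.5, -5.5)
  x^k = (0.0, 10.0), subgradient = b - a^T x = -8.0
  y^{k+1} = 3.5 + 0.25*-8.0 = 1.5
Dual objective at y_3 = 1.5: reduced costs (13.5, 0.5), box minimizer x = (0.0, 0.0)
g(y_3) = b*y + (c1 - a1*y)*x1 + (c2 - a2*y)*x2 = 22*1.5 + 13.5*0.0 + 0.5*0.0 = 33.0 + 0.0 + 0.0 = 33.0


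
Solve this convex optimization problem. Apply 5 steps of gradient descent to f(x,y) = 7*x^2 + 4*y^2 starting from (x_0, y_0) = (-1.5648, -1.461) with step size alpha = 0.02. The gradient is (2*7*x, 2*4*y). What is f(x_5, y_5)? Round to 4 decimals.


Gradient descent on f(x,y) = 7*x^2 + 4*y^2.
Starting point: (-1.5648, -1.461), alpha = 0.02
Step 1: grad_x = 2*7*-1.5648 = -21.9072, grad_y = 2*4*-1.461 = -11.688
  x_1 = -1.5648 - 0.02*-21.9072 = -1.1267
  y_1 = -1.461 - 0.02*-11.688 = -1.2272
Step 2: grad_x = 2*7*-1.1267 = -15.7732, grad_y = 2*4*-1.2272 = -9.8179
  x_2 = -1.1267 - 0.02*-15.7732 = -0.8112
  y_2 = -1.2272 - 0.02*-9.8179 = -1.0309
Step 3: grad_x = 2*7*-0.8112 = -11.3567, grad_y = 2*4*-1.0309 = -8.2471
  x_3 = -0.8112 - 0.02*-11.3567 = -0.5841
  y_3 = -1.0309 - 0.02*-8.2471 = -0.8659
Step 4: grad_x = 2*7*-0.5841 = -8.1768, grad_y = 2*4*-0.8659 = -6.9275
  x_4 = -0.5841 - 0.02*-8.1768 = -0.4205
  y_4 = -0.8659 - 0.02*-6.9275 = -0.7274
Step 5: grad_x = 2*7*-0.4205 = -5.8873, grad_y = 2*4*-0.7274 = -5.8191
  x_5 = -0.4205 - 0.02*-5.8873 = -0.3028
  y_5 = -0.7274 - 0.02*-5.8191 = -0.611
f(-0.3028, -0.611) = 7*(-0.3028)^2 + 4*(-0.611)^2 = 2.135


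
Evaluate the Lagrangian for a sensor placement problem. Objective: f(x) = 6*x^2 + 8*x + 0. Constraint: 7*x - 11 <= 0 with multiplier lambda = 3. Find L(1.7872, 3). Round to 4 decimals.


Step 1: Evaluate f(x).
f(1.7872) = 6*1.7872^2 + 8*1.7872 + 0 = 33.4621
Step 2: Evaluate g(x).
g(1.7872) = 7*1.7872 - 11 = 1.5104
Step 3: Compute Lagrangian.
L = 33.4621 + 3*1.5104 = 37.9933


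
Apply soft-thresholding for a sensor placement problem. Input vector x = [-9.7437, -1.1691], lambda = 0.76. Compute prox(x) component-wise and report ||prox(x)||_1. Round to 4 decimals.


Soft-thresholding with lambda = 0.76:
prox(-9.7437) = sign(-9.7437)*max(|-9.7437| - 0.76, 0) = -8.9837
prox(-1.1691) = sign(-1.1691)*max(|-1.1691| - 0.76, 0) = -0.4091
prox(x) = [-8.9837, -0.4091]
||prox(x)||_1 = 8.9837 + 0.4091 = 9.3928


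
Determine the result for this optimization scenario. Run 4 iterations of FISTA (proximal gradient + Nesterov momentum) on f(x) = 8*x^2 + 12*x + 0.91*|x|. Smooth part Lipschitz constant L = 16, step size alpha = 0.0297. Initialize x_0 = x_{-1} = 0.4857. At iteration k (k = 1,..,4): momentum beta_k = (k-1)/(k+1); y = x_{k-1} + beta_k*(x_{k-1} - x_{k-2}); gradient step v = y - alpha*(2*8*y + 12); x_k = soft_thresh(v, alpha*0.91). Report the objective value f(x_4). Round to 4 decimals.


FISTA on f(x) = 8*x^2 + 12*x + 0.91*|x|
L = 16, alpha = 0.0297
Iteration 1: beta = 0.0, y = 0.4857 + 0.0*(0.4857 - 0.4857) = 0.4857
  grad(y) = 19.7712, v = y - alpha*grad = -0.1015
  prox(v) = soft_thresh(-0.1015, 0.027) = -0.0745
Iteration 2: beta = 0.3333, y = -0.0745 + 0.3333*(-0.0745 - 0.4857) = -0.2612
  grad(y) = 7.8207, v = y - alpha*grad = -0.4935
  prox(v) = soft_thresh(-0.4935, 0.027) = -0.4665
Iteration 3: beta = 0.5, y = -0.4665 + 0.5*(-0.4665 + 0.0745) = -0.6624
  grad(y) = 1.401, v = y - alpha*grad = -0.704
  prox(v) = soft_thresh(-0.704, 0.027) = -0.677
Iteration 4: beta = 0.6, y = -0.677 + 0.6*(-0.677 + 0.4665) = -0.8034
  grad(y) = -0.8538, v = y - alpha*grad = -0.778
  prox(v) = soft_thresh(-0.778, 0.027) = -0.751
f(x_4) = 8*(-0.751)^2 + 12*(-0.751) + 0.91*|-0.751| = -3.8166


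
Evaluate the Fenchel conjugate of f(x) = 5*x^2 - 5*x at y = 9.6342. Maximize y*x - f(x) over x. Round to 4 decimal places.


f*(y) = sup_x {y*x - a*x^2 - b*x} = sup_x {(y-b)*x - a*x^2}
FOC: (y - b) - 2a*x = 0 => x* = (y - b)/(2a)
x* = (9.6342 + 5)/(2*5) = 1.4634
f*(9.6342) = (y-b)^2/(4a) = (9.6342 + 5)^2/(4*5)
= 214.1598/20 = 10.708


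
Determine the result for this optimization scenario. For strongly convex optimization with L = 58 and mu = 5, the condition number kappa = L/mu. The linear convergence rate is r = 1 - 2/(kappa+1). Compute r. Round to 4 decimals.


Step 1: Compute the condition number.
kappa = L/mu = 58/5 = 11.6
Step 2: Compute the convergence rate.
r = 1 - 2/(kappa + 1) = 1 - 2*mu/(L + mu) = (L - mu)/(L + mu) = 53/63 = 0.8413


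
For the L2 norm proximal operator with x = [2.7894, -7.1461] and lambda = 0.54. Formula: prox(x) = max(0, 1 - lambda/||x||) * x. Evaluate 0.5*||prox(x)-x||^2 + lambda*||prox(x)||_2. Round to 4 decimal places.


Step 1: Compute ||x||.
||x|| = 7.6712
Step 2: Compute scaling factor.
scale = max(0, 1 - 0.54/7.6712) = 0.9296
Step 3: prox(x) = [2.593, -6.6431]
||prox(x)|| = 7.1312
Step 4: Proximal objective.
0.5*||prox-x||^2 = 0.1458
lambda*||prox|| = 3.8508
Total = 3.9967


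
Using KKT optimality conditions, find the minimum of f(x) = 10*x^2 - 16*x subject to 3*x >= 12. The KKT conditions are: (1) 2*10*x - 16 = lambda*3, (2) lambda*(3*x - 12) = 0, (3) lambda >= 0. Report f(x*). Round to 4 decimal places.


Step 1: Try lambda = 0 (constraint inactive).
x_unc = 16/(2*10) = 0.8
Check: 3*0.8 = 2.4 < 12 -- violated!
Step 2: Constraint must be active: 3*x = 12
x* = 12/3 = 4.0
lambda = (2*10*4.0 - 16)/3 = 21.3333
Step 3: Compute optimal value.
f(x*) = 10*4.0^2 - 16*4.0 = 96.0


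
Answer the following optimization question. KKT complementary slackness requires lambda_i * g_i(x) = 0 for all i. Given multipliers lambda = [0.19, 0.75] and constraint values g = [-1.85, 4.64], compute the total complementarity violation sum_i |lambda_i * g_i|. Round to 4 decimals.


KKT complementary slackness check:
lambda_1 * g_1 = 0.19 * -1.85 = -0.3515
lambda_2 * g_2 = 0.75 * 4.64 = 3.48
Total violation = 0.3515 + 3.48 = 3.8315


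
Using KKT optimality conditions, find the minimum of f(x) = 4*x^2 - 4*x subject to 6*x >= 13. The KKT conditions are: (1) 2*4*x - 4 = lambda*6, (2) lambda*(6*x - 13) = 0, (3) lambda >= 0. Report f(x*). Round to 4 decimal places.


Step 1: Try lambda = 0 (constraint inactive).
x_unc = 4/(2*4) = 0.5
Check: 6*0.5 = 3.0 < 13 -- violated!
Step 2: Constraint must be active: 6*x = 13
x* = 13/6 = 2.1667 (rounded; the exact value 13/6 is used below)
lambda = (2*4*(13/6) - 4)/6 = 2.2222
Step 3: Compute optimal value.
f(x*) = 4*(13/6)^2 - 4*(13/6) = 10.1111


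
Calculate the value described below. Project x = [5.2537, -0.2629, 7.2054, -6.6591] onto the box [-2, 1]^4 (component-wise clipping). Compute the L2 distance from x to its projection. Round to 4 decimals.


Project each component onto [-2, 1].
clip(5.2537) = 1.0, clip(-0.2629) = -0.2629, clip(7.2054) = 1.0, clip(-6.6591) = -2.0
Projection = [1.0, -0.2629, 1.0, -2.0]
Squared diffs: [18.094, 0.0, 38.507, 21.7072]
Distance = sqrt(78.3082) = 8.8492


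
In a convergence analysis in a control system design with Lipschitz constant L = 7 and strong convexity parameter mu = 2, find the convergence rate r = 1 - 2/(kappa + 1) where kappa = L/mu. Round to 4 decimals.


Step 1: Compute the condition number.
kappa = L/mu = 7/2 = 3.5
Step 2: Compute the convergence rate.
r = 1 - 2/(kappa + 1) = 1 - 2*mu/(L + mu) = (L - mu)/(L + mu) = 5/9 = 0.5556


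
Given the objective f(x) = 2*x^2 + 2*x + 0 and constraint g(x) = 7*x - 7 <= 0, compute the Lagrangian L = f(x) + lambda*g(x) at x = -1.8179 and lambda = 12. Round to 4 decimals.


Step 1: Evaluate f(x).
f(-1.8179) = 2*(-1.8179)^2 + 2*(-1.8179) + 0 = 2.9737
Step 2: Evaluate g(x).
g(-1.8179) = 7*-1.8179 - 7 = -19.7253
Step 3: Compute Lagrangian.
L = 2.9737 + 12*-19.7253 = -233.7299


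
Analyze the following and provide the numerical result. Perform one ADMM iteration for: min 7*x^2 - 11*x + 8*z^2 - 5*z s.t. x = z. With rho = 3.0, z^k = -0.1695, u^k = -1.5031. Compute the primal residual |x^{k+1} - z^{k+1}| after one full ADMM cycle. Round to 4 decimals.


ADMM iteration with rho = 3.0, z^k = -0.1695, u^k = -1.5031
Step 1: x-update.
Minimize 7*x^2 - 11*x + (3.0/2)*(x + 0.1695 - 1.5031)^2
FOC: (2*7 + 3.0)*x = 11 + 3.0*(-0.1695 + 1.5031)
x^{k+1} = 0.8824
Step 2: z-update.
Minimize 8*z^2 - 5*z + (3.0/2)*(0.8824 - z - 1.5031)^2
FOC: (2*8 + 3.0)*z = 5 + 3.0*(0.8824 - 1.5031)
z^{k+1} = 0.1652
Step 3: u-update.
u^{k+1} = -1.5031 + 0.8824 - 0.1652 = -0.7859
Step 4: Primal residual = |0.8824 - 0.1652| = 0.7172


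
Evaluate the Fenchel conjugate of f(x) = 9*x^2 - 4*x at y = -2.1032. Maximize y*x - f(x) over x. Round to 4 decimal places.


f*(y) = sup_x {y*x - a*x^2 - b*x} = sup_x {(y-b)*x - a*x^2}
FOC: (y - b) - 2a*x = 0 => x* = (y - b)/(2a)
x* = (-2.1032 + 4)/(2*9) = 0.1054
f*(-2.1032) = (y-b)^2/(4a) = (-2.1032 + 4)^2/(4*9)
= 3.5979/36 = 0.0999


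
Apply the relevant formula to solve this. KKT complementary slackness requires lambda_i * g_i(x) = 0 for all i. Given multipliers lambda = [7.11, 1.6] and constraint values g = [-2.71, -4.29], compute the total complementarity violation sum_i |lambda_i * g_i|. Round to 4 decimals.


KKT complementary slackness check:
lambda_1 * g_1 = 7.11 * -2.71 = -19.2681
lambda_2 * g_2 = 1.6 * -4.29 = -6.864
Total violation = 19.2681 + 6.864 = 26.1321


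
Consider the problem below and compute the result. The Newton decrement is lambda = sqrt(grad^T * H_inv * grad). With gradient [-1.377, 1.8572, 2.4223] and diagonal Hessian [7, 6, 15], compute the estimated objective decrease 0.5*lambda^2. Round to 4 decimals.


Step 1: H is diagonal, so H^(-1) * g = [-0.1967, 0.3095, 0.1615].
Step 2: g^T H^(-1) g = sum_i g_i^2 / H_ii
  = (-1.377)^2/7 + (1.8572)^2/6 + (2.4223)^2/15
  = 0.2709 + 0.5749 + 0.3912 = 1.2369
Step 3: Objective decrease = 0.5 * g^T H^(-1) g = 0.6185


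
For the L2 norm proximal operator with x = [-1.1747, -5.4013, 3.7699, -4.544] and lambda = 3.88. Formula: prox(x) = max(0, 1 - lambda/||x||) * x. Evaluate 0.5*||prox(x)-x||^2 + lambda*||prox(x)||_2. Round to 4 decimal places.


Step 1: Compute ||x||.
||x|| = 8.0879
Step 2: Compute scaling factor.
scale = max(0, 1 - 3.88/8.0879) = 0.5203
Step 3: prox(x) = [-0.6112, -2.8101, 1.9614, -2.3641]
||prox(x)|| = 4.2079
Step 4: Proximal objective.
0.5*||prox-x||^2 = 7.5272
lambda*||prox|| = 16.3267
Total = 23.8538


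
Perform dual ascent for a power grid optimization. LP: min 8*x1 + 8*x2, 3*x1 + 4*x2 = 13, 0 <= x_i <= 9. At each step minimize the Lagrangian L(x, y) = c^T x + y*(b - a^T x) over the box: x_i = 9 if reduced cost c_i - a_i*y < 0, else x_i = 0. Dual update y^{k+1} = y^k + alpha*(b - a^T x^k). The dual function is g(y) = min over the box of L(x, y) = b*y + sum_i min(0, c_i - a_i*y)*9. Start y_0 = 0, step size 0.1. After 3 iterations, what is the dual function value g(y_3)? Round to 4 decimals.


Dual ascent for LP: min 8*x1 + 8*x2, 3*x1 + 4*x2 = 13, 0 <= x_i <= 9
Step 1: y^k = 0.0, reduced costs: (8.0, 8.0)
  x^k = (0.0, 0.0), subgradient = b - a^T x = 13.0
  y^{k+1} = 0.0 + 0.1*13.0 = 1.3
Step 2: y^k = 1.3, reduced costs: (4.1, 2.8)
  x^k = (0.0, 0.0), subgradient = b - a^T x = 13.0
  y^{k+1} = 1.3 + 0.1*13.0 = 2.6
Step 3: y^k = 2.6, reduced costs: (0.2, -2.4)
  x^k = (0.0, 9.0), subgradient = b - a^T x = -23.0
  y^{k+1} = 2.6 + 0.1*-23.0 = 0.3
Dual objective at y_3 = 0.3: reduced costs (7.1, 6.8), box minimizer x = (0.0, 0.0)
g(y_3) = b*y + (c1 - a1*y)*x1 + (c2 - a2*y)*x2 = 13*0.3 + 7.1*0.0 + 6.8*0.0 = 3.9 + 0.0 + 0.0 = 3.9


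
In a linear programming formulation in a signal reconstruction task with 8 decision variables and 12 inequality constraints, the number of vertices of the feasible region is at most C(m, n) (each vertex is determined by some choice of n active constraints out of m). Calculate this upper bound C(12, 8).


Each vertex corresponds to some choice of n active constraints out of m, so the number of vertices is at most C(m, n) = m! / (n!(m-n)!).
m = 12, n = 8
Numerator: 12 * 11 * 10 * 9 * 8 * 7 * 6 * 5
Denominator: 8! = 40320
C(12, 8) = 495


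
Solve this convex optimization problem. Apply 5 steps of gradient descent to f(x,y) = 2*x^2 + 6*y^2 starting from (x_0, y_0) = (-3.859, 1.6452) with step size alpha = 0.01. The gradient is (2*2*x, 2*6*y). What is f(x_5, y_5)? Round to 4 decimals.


Gradient descent on f(x,y) = 2*x^2 + 6*y^2.
Starting point: (-3.859, 1.6452), alpha = 0.01
Step 1: grad_x = 2*2*-3.859 = -15.436, grad_y = 2*6*1.6452 = 19.7424
  x_1 = -3.859 - 0.01*-15.436 = -3.7046
  y_1 = 1.6452 - 0.01*19.7424 = 1.4478
Step 2: grad_x = 2*2*-3.7046 = -14.8186, grad_y = 2*6*1.4478 = 17.3733
  x_2 = -3.7046 - 0.01*-14.8186 = -3.5565
  y_2 = 1.4478 - 0.01*17.3733 = 1.274
Step 3: grad_x = 2*2*-3.5565 = -14.2258, grad_y = 2*6*1.274 = 15.2885
  x_3 = -3.5565 - 0.01*-14.2258 = -3.4142
  y_3 = 1.274 - 0.01*15.2885 = 1.1212
Step 4: grad_x = 2*2*-3.4142 = -13.6568, grad_y = 2*6*1.1212 = 13.4539
  x_4 = -3.4142 - 0.01*-13.6568 = -3.2776
  y_4 = 1.1212 - 0.01*13.4539 = 0.9866
Step 5: grad_x = 2*2*-3.2776 = -13.1105, grad_y = 2*6*0.9866 = 11.8394
  x_5 = -3.2776 - 0.01*-13.1105 = -3.1465
  y_5 = 0.9866 - 0.01*11.8394 = 0.8682
f(-3.1465, 0.8682) = 2*(-3.1465)^2 + 6*0.8682^2 = 24.3241


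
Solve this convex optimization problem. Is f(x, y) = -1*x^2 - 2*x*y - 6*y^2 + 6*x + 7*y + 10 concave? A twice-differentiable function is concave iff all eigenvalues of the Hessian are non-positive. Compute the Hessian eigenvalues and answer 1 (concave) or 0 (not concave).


The Hessian of f(x,y) = -1*x^2 - 2*x*y - 6*y^2 + 6*x + 7*y + 10 is:
H = [[-2, -2], [-2, -12]]
Trace = -2 - 12 = -14
Determinant = -2*-12 - (-2)^2 = 20
Discriminant = (-14)^2 - 4*20 = 116.0
Eigenvalues: lambda_1 = -12.3852, lambda_2 = -1.6148
The function is concave.

1


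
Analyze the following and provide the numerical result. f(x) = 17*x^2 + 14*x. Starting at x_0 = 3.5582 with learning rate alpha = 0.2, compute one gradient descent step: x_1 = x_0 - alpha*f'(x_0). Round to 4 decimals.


We compute the gradient at x_0 and apply the update.
f'(x) = 34*x + 14
f'(3.5582) = 34*3.5582 + 14 = 134.9788
x_1 = 3.5582 - 0.2*134.9788 = -23.4376


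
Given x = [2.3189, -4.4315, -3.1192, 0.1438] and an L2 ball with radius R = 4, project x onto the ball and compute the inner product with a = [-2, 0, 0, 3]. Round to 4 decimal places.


Step 1: Compute ||x|| (intermediates to 6 decimals).
||x|| = sqrt(2.3189^2 + (-4.4315)^2 + (-3.1192)^2 + 0.1438^2) = 5.896234
Step 2: Project.
Since ||x|| > R, scale = R/||x|| = 4/5.896234 = 0.678399, proj(x) = scale * x
proj(x) = [1.573139, -3.006325, -2.116062, 0.097554]
Step 3: Dot product.
a^T * proj(x) = -2*1.573139 + 0*(-3.006325) + 0*(-2.116062) + 3*0.097554 = -2.8536


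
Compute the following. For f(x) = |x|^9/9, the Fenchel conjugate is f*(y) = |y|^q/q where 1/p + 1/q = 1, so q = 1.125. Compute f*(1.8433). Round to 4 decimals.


The conjugate exponent q satisfies 1/p + 1/q = 1.
p = 9, so q = 9/(9 - 1) = 1.125
|y|^q = 1.8433^1.125 = 1.9897
f*(1.8433) = 1.9897 / 1.125 = 1.7687


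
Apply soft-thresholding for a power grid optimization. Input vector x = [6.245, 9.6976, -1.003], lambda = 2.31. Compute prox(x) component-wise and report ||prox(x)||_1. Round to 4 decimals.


Soft-thresholding with lambda = 2.31:
prox(6.245) = sign(6.245)*max(|6.245| - 2.31, 0) = 3.935
prox(9.6976) = sign(9.6976)*max(|9.6976| - 2.31, 0) = 7.3876
prox(-1.003) = sign(-1.003)*max(|-1.003| - 2.31, 0) = 0.0
prox(x) = [3.935, 7.3876, 0.0]
||prox(x)||_1 = 3.935 + 7.3876 + 0.0 = 11.3226


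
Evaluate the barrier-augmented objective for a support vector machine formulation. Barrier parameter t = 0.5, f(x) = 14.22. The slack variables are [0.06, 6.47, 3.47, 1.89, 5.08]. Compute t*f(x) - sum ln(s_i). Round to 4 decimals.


Step 1: Compute log-barrier.
ln values: [-2.8134, 1.8672, 1.2442, 0.6366, 1.6253]
phi = -(-2.8134 + 1.8672 + 1.2442 + 0.6366 + 1.6253) = -2.5598
Step 2: Compute augmented objective.
t*f(x) = 0.5*14.22 = 7.11
Total = 7.11 - 2.5598 = 4.5502


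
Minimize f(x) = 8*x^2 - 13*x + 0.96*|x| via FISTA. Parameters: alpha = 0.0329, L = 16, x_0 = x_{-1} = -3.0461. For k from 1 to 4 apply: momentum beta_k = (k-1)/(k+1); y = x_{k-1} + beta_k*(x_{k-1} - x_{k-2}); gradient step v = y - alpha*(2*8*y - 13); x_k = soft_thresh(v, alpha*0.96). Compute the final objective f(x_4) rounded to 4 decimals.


FISTA on f(x) = 8*x^2 - 13*x + 0.96*|x|
L = 16, alpha = 0.0329
Iteration 1: beta = 0.0, y = -3.0461 + 0.0*(-3.0461 + 3.0461) = -3.0461
  grad(y) = -61.7376, v = y - alpha*grad = -1.0149
  prox(v) = soft_thresh(-1.0149, 0.0316) = -0.9833
Iteration 2: beta = 0.3333, y = -0.9833 + 0.3333*(-0.9833 + 3.0461) = -0.2958
  grad(y) = -17.7322, v = y - alpha*grad = 0.2876
  prox(v) = soft_thresh(0.2876, 0.0316) = 0.256
Iteration 3: beta = 0.5, y = 0.256 + 0.5*(0.256 + 0.9833) = 0.8757
  grad(y) = 1.0118, v = y - alpha*grad = 0.8424
  prox(v) = soft_thresh(0.8424, 0.0316) = 0.8109
Iteration 4: beta = 0.6, y = 0.8109 + 0.6*(0.8109 - 0.256) = 1.1438
  grad(y) = 5.3001, v = y - alpha*grad = 0.9694
  prox(v) = soft_thresh(0.9694, 0.0316) = 0.9378
f(x_4) = 8*0.9378^2 - 13*0.9378 + 0.96*|0.9378| = -4.2554


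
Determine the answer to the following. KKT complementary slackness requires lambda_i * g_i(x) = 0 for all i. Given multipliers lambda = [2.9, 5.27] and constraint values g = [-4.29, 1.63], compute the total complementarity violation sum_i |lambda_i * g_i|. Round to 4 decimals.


KKT complementary slackness check:
lambda_1 * g_1 = 2.9 * -4.29 = -12.441
lambda_2 * g_2 = 5.27 * 1.63 = 8.5901
Total violation = 12.441 + 8.5901 = 21.0311


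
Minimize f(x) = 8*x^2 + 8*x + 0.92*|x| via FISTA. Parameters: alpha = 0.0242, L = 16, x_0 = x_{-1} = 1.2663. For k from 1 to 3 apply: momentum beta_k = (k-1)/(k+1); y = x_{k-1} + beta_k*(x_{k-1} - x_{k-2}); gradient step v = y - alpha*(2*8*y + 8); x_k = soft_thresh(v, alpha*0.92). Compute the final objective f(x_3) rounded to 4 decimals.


FISTA on f(x) = 8*x^2 + 8*x + 0.92*|x|
L = 16, alpha = 0.0242
Iteration 1: beta = 0.0, y = 1.2663 + 0.0*(1.2663 - 1.2663) = 1.2663
  grad(y) = 28.2608, v = y - alpha*grad = 0.5824
  prox(v) = soft_thresh(0.5824, 0.0223) = 0.5601
Iteration 2: beta = 0.3333, y = 0.5601 + 0.3333*(0.5601 - 1.2663) = 0.3247
  grad(y) = 13.1957, v = y - alpha*grad = 0.0054
  prox(v) = soft_thresh(0.0054, 0.0223) = 0.0
Iteration 3: beta = 0.5, y = 0.0 + 0.5*(0.0 - 0.5601) = -0.2801
  grad(y) = 3.519, v = y - alpha*grad = -0.3652
  prox(v) = soft_thresh(-0.3652, 0.0223) = -0.343
f(x_3) = 8*(-0.343)^2 + 8*(-0.343) + 0.92*|-0.343| = -1.4872


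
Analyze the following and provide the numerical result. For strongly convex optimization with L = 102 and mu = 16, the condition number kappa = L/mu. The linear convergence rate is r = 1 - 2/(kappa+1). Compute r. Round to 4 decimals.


Step 1: Compute the condition number.
kappa = L/mu = 102/16 = 6.375
Step 2: Compute the convergence rate.
r = 1 - 2/(kappa + 1) = 1 - 2*mu/(L + mu) = (L - mu)/(L + mu) = 86/118 = 0.7288


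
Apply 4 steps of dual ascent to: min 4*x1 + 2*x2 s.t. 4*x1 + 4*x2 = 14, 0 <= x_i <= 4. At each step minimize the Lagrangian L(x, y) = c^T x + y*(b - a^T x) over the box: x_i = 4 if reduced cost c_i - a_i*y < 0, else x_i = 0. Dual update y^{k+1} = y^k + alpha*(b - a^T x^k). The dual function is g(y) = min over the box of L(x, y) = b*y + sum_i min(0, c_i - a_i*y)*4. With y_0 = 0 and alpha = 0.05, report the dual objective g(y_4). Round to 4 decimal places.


Dual ascent for LP: min 4*x1 + 2*x2, 4*x1 + 4*x2 = 14, 0 <= x_i <= 4
Step 1: y^k = 0.0, reduced costs: (4.0, 2.0)
  x^k = (0.0, 0.0), subgradient = b - a^T x = 14.0
  y^{k+1} = 0.0 + 0.05*14.0 = 0.7
Step 2: y^k = 0.7, reduced costs: (1.2, -0.8)
  x^k = (0.0, 4.0), subgradient = b - a^T x = -2.0
  y^{k+1} = 0.7 + 0.05*-2.0 = 0.6
Step 3: y^k = 0.6, reduced costs: (1.6, -0.4)
  x^k = (0.0, 4.0), subgradient = b - a^T x = -2.0
  y^{k+1} = 0.6 + 0.05*-2.0 = 0.5
Step 4: y^k = 0.5, reduced costs: (2.0, 0.0)
  x^k = (0.0, 0.0), subgradient = b - a^T x = 14.0
  y^{k+1} = 0.5 + 0.05*14.0 = 1.2
Dual objective at y_4 = 1.2: reduced costs (-0.8, -2.8), box minimizer x = (4.0, 4.0)
g(y_4) = b*y + (c1 - a1*y)*x1 + (c2 - a2*y)*x2 = 14*1.2 + (-0.8)*4.0 + (-2.8)*4.0 = 16.8 - 3.2 - 11.2 = 2.4


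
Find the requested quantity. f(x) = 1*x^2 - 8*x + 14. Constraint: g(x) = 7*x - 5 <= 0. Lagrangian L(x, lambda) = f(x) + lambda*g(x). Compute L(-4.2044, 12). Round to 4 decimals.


Step 1: Evaluate f(x).
f(-4.2044) = 1*(-4.2044)^2 - 8*(-4.2044) + 14 = 65.3122
Step 2: Evaluate g(x).
g(-4.2044) = 7*-4.2044 - 5 = -34.4308
Step 3: Compute Lagrangian.
L = 65.3122 + 12*-34.4308 = -347.8574


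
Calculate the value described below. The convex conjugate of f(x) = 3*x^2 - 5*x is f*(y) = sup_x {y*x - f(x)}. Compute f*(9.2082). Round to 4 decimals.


f*(y) = sup_x {y*x - a*x^2 - b*x} = sup_x {(y-b)*x - a*x^2}
FOC: (y - b) - 2a*x = 0 => x* = (y - b)/(2a)
x* = (9.2082 + 5)/(2*3) = 2.368
f*(9.2082) = (y-b)^2/(4a) = (9.2082 + 5)^2/(4*3)
= 201.8729/12 = 16.8227


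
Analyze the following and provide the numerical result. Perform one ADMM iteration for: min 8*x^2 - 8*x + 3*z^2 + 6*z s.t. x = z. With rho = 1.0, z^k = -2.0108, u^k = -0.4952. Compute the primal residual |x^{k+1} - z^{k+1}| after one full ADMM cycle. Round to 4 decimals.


ADMM iteration with rho = 1.0, z^k = -2.0108, u^k = -0.4952
Step 1: x-update.
Minimize 8*x^2 - 8*x + (1.0/2)*(x + 2.0108 - 0.4952)^2
FOC: (2*8 + 1.0)*x = 8 + 1.0*(-2.0108 + 0.4952)
x^{k+1} = 0.3814
Step 2: z-update.
Minimize 3*z^2 + 6*z + (1.0/2)*(0.3814 - z - 0.4952)^2
FOC: (2*3 + 1.0)*z = -6 + 1.0*(0.3814 - 0.4952)
z^{k+1} = -0.8734
Step 3: u-update.
u^{k+1} = -0.4952 + 0.3814 + 0.8734 = 0.7596
Step 4: Primal residual = |0.3814 + 0.8734| = 1.2548


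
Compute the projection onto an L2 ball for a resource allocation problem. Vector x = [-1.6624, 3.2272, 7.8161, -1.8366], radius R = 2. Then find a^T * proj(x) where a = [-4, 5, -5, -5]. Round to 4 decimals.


Step 1: Compute ||x|| (intermediates to 6 decimals).
||x|| = sqrt((-1.6624)^2 + 3.2272^2 + 7.8161^2 + (-1.8366)^2) = 8.811522
Step 2: Project.
Since ||x|| > R, scale = R/||x|| = 2/8.811522 = 0.226976, proj(x) = scale * x
proj(x) = [-0.377325, 0.732497, 1.774067, -0.416864]
Step 3: Dot product.
a^T * proj(x) = -4*(-0.377325) + 5*0.732497 - 5*1.774067 - 5*(-0.416864) = -1.6142


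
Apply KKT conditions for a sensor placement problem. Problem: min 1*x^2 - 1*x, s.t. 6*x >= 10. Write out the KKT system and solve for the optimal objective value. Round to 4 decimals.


Step 1: Try lambda = 0 (constraint inactive).
x_unc = 1/(2*1) = 0.5
Check: 6*0.5 = 3.0 < 10 -- violated!
Step 2: Constraint must be active: 6*x = 10
x* = 10/6 = 5/3 = 1.6667 (rounded; the exact value 5/3 is used below)
lambda = (2*1*(5/3) - 1)/6 = 0.3889
Step 3: Compute optimal value.
f(x*) = 1*(5/3)^2 - 1*(5/3) = 1.1111


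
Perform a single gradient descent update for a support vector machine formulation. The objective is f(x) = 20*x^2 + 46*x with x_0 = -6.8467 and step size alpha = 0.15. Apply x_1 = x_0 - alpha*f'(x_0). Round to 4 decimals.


We compute the gradient at x_0 and apply the update.
f'(x) = 40*x + 46
f'(-6.8467) = 40*-6.8467 + 46 = -227.868
x_1 = -6.8467 - 0.15*-227.868 = 27.3335


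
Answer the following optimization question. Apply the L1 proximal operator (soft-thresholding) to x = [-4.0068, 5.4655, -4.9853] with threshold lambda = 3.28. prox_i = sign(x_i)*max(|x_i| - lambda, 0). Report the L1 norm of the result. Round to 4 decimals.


Soft-thresholding with lambda = 3.28:
prox(-4.0068) = sign(-4.0068)*max(|-4.0068| - 3.28, 0) = -0.7268
prox(5.4655) = sign(5.4655)*max(|5.4655| - 3.28, 0) = 2.1855
prox(-4.9853) = sign(-4.9853)*max(|-4.9853| - 3.28, 0) = -1.7053
prox(x) = [-0.7268, 2.1855, -1.7053]
||prox(x)||_1 = 0.7268 + 2.1855 + 1.7053 = 4.6176


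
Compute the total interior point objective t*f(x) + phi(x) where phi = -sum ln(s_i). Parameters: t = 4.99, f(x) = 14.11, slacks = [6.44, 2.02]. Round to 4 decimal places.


Step 1: Compute log-barrier.
ln values: [1.8625, 0.7031]
phi = -(1.8625 + 0.7031) = -2.5656
Step 2: Compute augmented objective.
t*f(x) = 4.99*14.11 = 70.4089
Total = 70.4089 - 2.5656 = 67.8433


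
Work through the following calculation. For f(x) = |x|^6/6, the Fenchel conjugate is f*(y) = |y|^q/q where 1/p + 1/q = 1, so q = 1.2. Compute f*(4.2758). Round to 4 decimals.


The conjugate exponent q satisfies 1/p + 1/q = 1.
p = 6, so q = 6/(6 - 1) = 1.2
|y|^q = 4.2758^1.2 = 5.7177
f*(4.2758) = 5.7177 / 1.2 = 4.7647


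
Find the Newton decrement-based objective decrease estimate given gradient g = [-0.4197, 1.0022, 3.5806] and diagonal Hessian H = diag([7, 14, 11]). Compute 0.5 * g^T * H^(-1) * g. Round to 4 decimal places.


Step 1: H is diagonal, so H^(-1) * g = [-0.06, 0.0716, 0.3255].
Step 2: g^T H^(-1) g = sum_i g_i^2 / H_ii
  = (-0.4197)^2/7 + (1.0022)^2/14 + (3.5806)^2/11
  = 0.0252 + 0.0717 + 1.1655 = 1.2624
Step 3: Objective decrease = 0.5 * g^T H^(-1) g = 0.6312


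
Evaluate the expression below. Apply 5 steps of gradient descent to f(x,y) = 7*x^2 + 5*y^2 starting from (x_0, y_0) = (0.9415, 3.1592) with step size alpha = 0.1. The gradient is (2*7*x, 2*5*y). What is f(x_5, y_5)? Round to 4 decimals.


Gradient descent on f(x,y) = 7*x^2 + 5*y^2.
Starting point: (0.9415, 3.1592), alpha = 0.1
Step 1: grad_x = 2*7*0.9415 = 13.181, grad_y = 2*5*3.1592 = 31.592
  x_1 = 0.9415 - 0.1*13.181 = -0.3766
  y_1 = 3.1592 - 0.1*31.592 = -0.0
Step 2: grad_x = 2*7*-0.3766 = -5.2724, grad_y = 2*5*-0.0 = -0.0
  x_2 = -0.3766 - 0.1*-5.2724 = 0.1506
  y_2 = -0.0 - 0.1*-0.0 = 0.0
Step 3: grad_x = 2*7*0.1506 = 2.109, grad_y = 2*5*0.0 = 0.0
  x_3 = 0.1506 - 0.1*2.109 = -0.0603
  y_3 = 0.0 - 0.1*0.0 = 0.0
Step 4: grad_x = 2*7*-0.0603 = -0.8436, grad_y = 2*5*0.0 = 0.0
  x_4 = -0.0603 - 0.1*-0.8436 = 0.0241
  y_4 = 0.0 - 0.1*0.0 = 0.0
Step 5: grad_x = 2*7*0.0241 = 0.3374, grad_y = 2*5*0.0 = 0.0
  x_5 = 0.0241 - 0.1*0.3374 = -0.0096
  y_5 = 0.0 - 0.1*0.0 = 0.0
f(-0.0096, 0.0) = 7*(-0.0096)^2 + 5*0.0^2 = 0.0007


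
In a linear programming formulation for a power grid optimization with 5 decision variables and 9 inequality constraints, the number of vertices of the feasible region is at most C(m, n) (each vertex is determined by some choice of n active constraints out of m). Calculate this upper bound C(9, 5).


Each vertex corresponds to some choice of n active constraints out of m, so the number of vertices is at most C(m, n) = m! / (n!(m-n)!).
m = 9, n = 5
Numerator: 9 * 8 * 7 * 6 * 5
Denominator: 5! = 120
C(9, 5) = 126


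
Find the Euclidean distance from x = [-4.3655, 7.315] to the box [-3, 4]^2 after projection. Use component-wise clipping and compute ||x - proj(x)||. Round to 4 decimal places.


Project each component onto [-3, 4].
clip(-4.3655) = -3.0, clip(7.315) = 4.0
Projection = [-3.0, 4.0]
Squared diffs: [1.8646, 10.9892]
Distance = sqrt(12.8538) = 3.5852


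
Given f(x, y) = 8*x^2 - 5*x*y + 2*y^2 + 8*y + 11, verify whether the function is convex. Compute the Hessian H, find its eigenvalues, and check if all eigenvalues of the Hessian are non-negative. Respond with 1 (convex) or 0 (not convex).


The Hessian of f(x,y) = 8*x^2 - 5*x*y + 2*y^2 + 8*y + 11 is:
H = [[16, -5], [-5, 4]]
Trace = 16 + 4 = 20
Determinant = 16*4 - (-5)^2 = 39
Discriminant = (20)^2 - 4*39 = 244.0
Eigenvalues: lambda_1 = 2.1898, lambda_2 = 17.8102
The function is convex.

1


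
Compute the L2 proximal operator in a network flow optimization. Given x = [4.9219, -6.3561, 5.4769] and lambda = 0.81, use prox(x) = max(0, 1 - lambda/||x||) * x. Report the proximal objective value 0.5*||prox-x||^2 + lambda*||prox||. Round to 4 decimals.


Step 1: Compute ||x||.
||x|| = 9.7274
Step 2: Compute scaling factor.
scale = max(0, 1 - 0.81/9.7274) = 0.9167
Step 3: prox(x) = [4.5121, -5.8268, 5.0208]
||prox(x)|| = 8.9174
Step 4: Proximal objective.
0.5*||prox-x||^2 = 0.3281
lambda*||prox|| = 7.2231
Total = 7.5511


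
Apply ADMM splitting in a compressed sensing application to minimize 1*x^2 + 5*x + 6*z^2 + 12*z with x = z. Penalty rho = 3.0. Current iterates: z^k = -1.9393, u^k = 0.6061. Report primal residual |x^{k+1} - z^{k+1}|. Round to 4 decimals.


ADMM iteration with rho = 3.0, z^k = -1.9393, u^k = 0.6061
Step 1: x-update.
Minimize 1*x^2 + 5*x + (3.0/2)*(x + 1.9393 + 0.6061)^2
FOC: (2*1 + 3.0)*x = -5 + 3.0*(-1.9393 - 0.6061)
x^{k+1} = -2.5272
Step 2: z-update.
Minimize 6*z^2 + 12*z + (3.0/2)*(-2.5272 - z + 0.6061)^2
FOC: (2*6 + 3.0)*z = -12 + 3.0*(-2.5272 + 0.6061)
z^{k+1} = -1.1842
Step 3: u-update.
u^{k+1} = 0.6061 - 2.5272 + 1.1842 = -0.7369
Step 4: Primal residual = |-2.5272 + 1.1842| = 1.343


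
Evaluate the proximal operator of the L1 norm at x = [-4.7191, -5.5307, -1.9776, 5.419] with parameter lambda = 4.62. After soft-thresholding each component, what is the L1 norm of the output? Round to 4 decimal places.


Soft-thresholding with lambda = 4.62:
prox(-4.7191) = sign(-4.7191)*max(|-4.7191| - 4.62, 0) = -0.0991
prox(-5.5307) = sign(-5.5307)*max(|-5.5307| - 4.62, 0) = -0.9107
prox(-1.9776) = sign(-1.9776)*max(|-1.9776| - 4.62, 0) = 0.0
prox(5.419) = sign(5.419)*max(|5.419| - 4.62, 0) = 0.799
prox(x) = [-0.0991, -0.9107, 0.0, 0.799]
||prox(x)||_1 = 0.0991 + 0.9107 + 0.0 + 0.799 = 1.8088


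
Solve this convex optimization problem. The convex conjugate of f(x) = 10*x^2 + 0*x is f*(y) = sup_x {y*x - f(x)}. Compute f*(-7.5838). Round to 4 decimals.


f*(y) = sup_x {y*x - a*x^2 - b*x} = sup_x {(y-b)*x - a*x^2}
FOC: (y - b) - 2a*x = 0 => x* = (y - b)/(2a)
x* = (-7.5838 - 0)/(2*10) = -0.3792
f*(-7.5838) = (y-b)^2/(4a) = (-7.5838 - 0)^2/(4*10)
= 57.514/40 = 1.4379


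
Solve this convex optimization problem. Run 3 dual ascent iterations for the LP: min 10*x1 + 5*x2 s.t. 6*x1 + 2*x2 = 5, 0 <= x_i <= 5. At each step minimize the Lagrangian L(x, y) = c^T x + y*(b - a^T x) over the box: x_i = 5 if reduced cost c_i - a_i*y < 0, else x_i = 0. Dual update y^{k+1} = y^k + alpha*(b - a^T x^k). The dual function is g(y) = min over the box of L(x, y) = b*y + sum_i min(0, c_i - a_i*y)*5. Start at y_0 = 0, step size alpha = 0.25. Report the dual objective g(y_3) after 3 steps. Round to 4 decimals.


Dual ascent for LP: min 10*x1 + 5*x2, 6*x1 + 2*x2 = 5, 0 <= x_i <= 5
Step 1: y^k = 0.0, reduced costs: (10.0, 5.0)
  x^k = (0.0, 0.0), subgradient = b - a^T x = 5.0
  y^{k+1} = 0.0 + 0.25*5.0 = 1.25
Step 2: y^k = 1.25, reduced costs: (2.5, 2.5)
  x^k = (0.0, 0.0), subgradient = b - a^T x = 5.0
  y^{k+1} = 1.25 + 0.25*5.0 = 2.5
Step 3: y^k = 2.5, reduced costs: (-5.0, 0.0)
  x^k = (5.0, 0.0), subgradient = b - a^T x = -25.0
  y^{k+1} = 2.5 + 0.25*-25.0 = -3.75
Dual objective at y_3 = -3.75: reduced costs (32.5, 12.5), box minimizer x = (0.0, 0.0)
g(y_3) = b*y + (c1 - a1*y)*x1 + (c2 - a2*y)*x2 = 5*(-3.75) + 32.5*0.0 + 12.5*0.0 = -18.75 + 0.0 + 0.0 = -18.75
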